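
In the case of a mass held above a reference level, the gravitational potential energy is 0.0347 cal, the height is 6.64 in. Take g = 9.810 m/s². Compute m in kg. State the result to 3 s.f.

Rearranging: m = PE/(g·h).
PE = 0.0347 cal = 0.1452 J; h = 6.64 in = 0.1687 m; g = 9.810 m/s².
m = 0.08775 kg

0.0878 kg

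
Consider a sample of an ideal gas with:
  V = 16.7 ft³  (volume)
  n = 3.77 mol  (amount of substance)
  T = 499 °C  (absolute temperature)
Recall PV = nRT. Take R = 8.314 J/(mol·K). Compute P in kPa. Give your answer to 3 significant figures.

51.2 kPa

P is given directly by: P = nRT/V.
V = 16.7 ft³ = 0.4729 m³; n = 3.77 mol; T = 499 °C = 772.1 K; R = 8.314 J/(mol·K).
P = 51179 Pa  (the unit combination reduces to kg/(m·s²) = Pa)
51179 Pa × (1 kPa / 1000 Pa) = 51.18 kPa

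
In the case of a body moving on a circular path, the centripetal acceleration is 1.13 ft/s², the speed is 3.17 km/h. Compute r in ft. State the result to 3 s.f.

7.39 ft

Rearranging: r = v²/a.
a = 1.13 ft/s² = 0.3444 m/s²; v = 3.17 km/h = 0.8806 m/s.
r = 2.251 m
2.251 m × (1 ft / 0.3048 m) = 7.386 ft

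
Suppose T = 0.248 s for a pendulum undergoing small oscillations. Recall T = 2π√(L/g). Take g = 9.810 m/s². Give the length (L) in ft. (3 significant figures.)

Rearranging T = 2π√(L/g) for L: L = g·(T/2π)².
T = 0.248 s; g = 9.810 m/s².
L = 0.01528 m
0.01528 m × (1 ft / 0.3048 m) = 0.05014 ft

0.0501 ft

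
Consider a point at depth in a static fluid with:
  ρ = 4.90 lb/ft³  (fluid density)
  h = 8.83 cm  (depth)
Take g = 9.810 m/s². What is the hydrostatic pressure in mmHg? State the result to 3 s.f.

P is given directly by: P = ρgh.
ρ = 4.90 lb/ft³ = 78.49 kg/m³; h = 8.83 cm = 0.08830 m; g = 9.810 m/s².
P = 67.99 Pa
67.99 Pa × (1 mmHg / 133.3 Pa) = 0.5100 mmHg

0.510 mmHg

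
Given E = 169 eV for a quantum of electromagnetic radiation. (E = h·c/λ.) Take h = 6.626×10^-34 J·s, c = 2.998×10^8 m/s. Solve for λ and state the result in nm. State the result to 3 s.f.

Rearranging: λ = hc/E.
E = 169 eV = 2.708×10^-17 J; h = 6.626×10^-34 J·s; c = 2.998×10^8 m/s.
λ = 7.336×10^-9 m
7.336×10^-9 m × (1 nm / 1.000×10^-9 m) = 7.336 nm

7.34 nm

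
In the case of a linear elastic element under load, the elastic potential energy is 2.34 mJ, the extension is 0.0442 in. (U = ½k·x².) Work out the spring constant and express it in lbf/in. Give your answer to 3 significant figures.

21.2 lbf/in

Solving U = ½k·x² for k: k = 2U/x².
U = 2.34 mJ = 0.002340 J; x = 0.0442 in = 0.001123 m.
k = 3713 N/m
3713 N/m × (1 lbf/in / 175.1 N/m) = 21.20 lbf/in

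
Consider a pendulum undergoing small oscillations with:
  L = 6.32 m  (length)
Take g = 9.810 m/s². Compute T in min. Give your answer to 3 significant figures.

0.0841 min

Directly: T = 2π√(L/g).
L = 6.32 m; g = 9.810 m/s².
T = 5.043 s
5.043 s × (1 min / 60.00 s) = 0.08405 min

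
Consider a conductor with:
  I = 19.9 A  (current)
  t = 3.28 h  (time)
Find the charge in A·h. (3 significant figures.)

q is given directly by: q = It.
I = 19.9 A; t = 3.28 h = 11808 s.
q = 2.350×10^5 C
2.350×10^5 C × (1 A·h / 3600 C) = 65.27 A·h

65.3 A·h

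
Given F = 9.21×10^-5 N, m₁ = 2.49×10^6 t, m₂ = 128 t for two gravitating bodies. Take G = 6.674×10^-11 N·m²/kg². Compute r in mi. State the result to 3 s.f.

From Newton's law of gravitation: r = √(G·m₁m₂/F).
F = 9.21×10^-5 N; m₁ = 2.49×10^6 t = 2.490×10^9 kg; m₂ = 128 t = 1.280×10^5 kg; G = 6.674×10^-11 N·m²/kg².
r = 15197 m
15197 m × (1 mi / 1609 m) = 9.443 mi

9.44 mi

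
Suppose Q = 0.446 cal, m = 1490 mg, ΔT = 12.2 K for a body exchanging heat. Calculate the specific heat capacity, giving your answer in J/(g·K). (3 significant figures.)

0.103 J/(g·K)

Solving Q = m·c·ΔT for c: c = Q/(m·ΔT).
Q = 0.446 cal = 1.866 J; m = 1490 mg = 0.001490 kg; ΔT = 12.2 K.
c = 102.7 J/(kg·K)
102.7 J/(kg·K) × (1 J/(g·K) / 1000 J/(kg·K)) = 0.1027 J/(g·K)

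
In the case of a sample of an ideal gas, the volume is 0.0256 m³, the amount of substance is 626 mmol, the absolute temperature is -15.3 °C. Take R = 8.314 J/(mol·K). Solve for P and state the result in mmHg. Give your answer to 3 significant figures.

393 mmHg

P is given directly by: P = nRT/V.
V = 0.0256 m³; n = 626 mmol = 0.6260 mol; T = -15.3 °C = 257.8 K; R = 8.314 J/(mol·K).
P = 52422 Pa
52422 Pa × (1 mmHg / 133.3 Pa) = 393.2 mmHg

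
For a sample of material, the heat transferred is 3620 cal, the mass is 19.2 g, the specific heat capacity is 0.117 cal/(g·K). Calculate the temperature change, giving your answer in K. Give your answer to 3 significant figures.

Solving Q = m·c·ΔT for ΔT: ΔT = Q/(m·c).
Q = 3620 cal = 15146 J; m = 19.2 g = 0.01920 kg; c = 0.117 cal/(g·K) = 489.5 J/(kg·K).
ΔT = 1611 K

1610 K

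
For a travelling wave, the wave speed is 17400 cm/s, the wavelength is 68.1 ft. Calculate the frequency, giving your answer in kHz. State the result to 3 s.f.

0.00838 kHz

Rearranging v = f·λ for f: f = v/λ.
v = 17400 cm/s = 174.0 m/s; λ = 68.1 ft = 20.76 m.
f = 8.383 Hz
8.383 Hz × (1 kHz / 1000 Hz) = 0.008383 kHz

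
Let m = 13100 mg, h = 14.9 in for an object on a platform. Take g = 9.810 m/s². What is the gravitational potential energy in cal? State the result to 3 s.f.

0.0116 cal

PE is given directly by: PE = mgh.
m = 13100 mg = 0.01310 kg; h = 14.9 in = 0.3785 m; g = 9.810 m/s².
PE = 0.04864 J
0.04864 J × (1 cal / 4.184 J) = 0.01162 cal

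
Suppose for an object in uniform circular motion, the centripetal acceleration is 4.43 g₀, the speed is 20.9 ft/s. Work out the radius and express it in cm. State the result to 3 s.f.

Solving a = v²/r for r: r = v²/a.
a = 4.43 g₀ = 43.44 m/s²; v = 20.9 ft/s = 6.370 m/s.
r = 0.9341 m
0.9341 m × (1 cm / 0.01000 m) = 93.41 cm

93.4 cm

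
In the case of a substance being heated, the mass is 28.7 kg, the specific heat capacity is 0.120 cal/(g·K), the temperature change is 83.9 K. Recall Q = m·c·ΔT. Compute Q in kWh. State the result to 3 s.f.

Directly: Q = mcΔT.
m = 28.7 kg; c = 0.120 cal/(g·K) = 502.1 J/(kg·K); ΔT = 83.9 K.
Q = 1.209×10^6 J
1.209×10^6 J × (1 kWh / 3.600×10^6 J) = 0.3358 kWh

0.336 kWh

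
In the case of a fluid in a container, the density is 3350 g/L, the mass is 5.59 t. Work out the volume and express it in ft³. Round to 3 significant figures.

58.9 ft³

Rearranging: V = m/ρ.
ρ = 3350 g/L = 3350 kg/m³; m = 5.59 t = 5590 kg.
V = 1.669 m³
1.669 m³ × (1 ft³ / 0.02832 m³) = 58.93 ft³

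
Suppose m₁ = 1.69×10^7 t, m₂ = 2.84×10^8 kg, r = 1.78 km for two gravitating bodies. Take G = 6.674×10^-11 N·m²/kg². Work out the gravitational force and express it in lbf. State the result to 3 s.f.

From Newton's law of gravitation: F = Gm₁m₂/r².
m₁ = 1.69×10^7 t = 1.690×10^10 kg; m₂ = 2.84×10^8 kg; r = 1.78 km = 1780 m; G = 6.674×10^-11 N·m²/kg².
F = 101.1 N
101.1 N × (1 lbf / 4.448 N) = 22.73 lbf

22.7 lbf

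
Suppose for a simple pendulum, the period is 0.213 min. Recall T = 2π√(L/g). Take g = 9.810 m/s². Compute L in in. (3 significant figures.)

Rearranging T = 2π√(L/g) for L: L = g·(T/2π)².
T = 0.213 min = 12.78 s; g = 9.810 m/s².
L = 40.59 m
40.59 m × (1 in / 0.02540 m) = 1598 in

1600 in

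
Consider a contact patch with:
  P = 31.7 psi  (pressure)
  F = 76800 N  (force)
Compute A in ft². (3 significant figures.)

Rearranging P = F/A for A: A = F/P.
P = 31.7 psi = 2.186×10^5 Pa; F = 76800 N.
A = 0.3514 m²
0.3514 m² × (1 ft² / 0.09290 m²) = 3.782 ft²

3.78 ft²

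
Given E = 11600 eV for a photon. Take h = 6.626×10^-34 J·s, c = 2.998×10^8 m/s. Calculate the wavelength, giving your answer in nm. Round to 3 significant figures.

Rearranging: λ = hc/E.
E = 11600 eV = 1.859×10^-15 J; h = 6.626×10^-34 J·s; c = 2.998×10^8 m/s.
λ = 1.069×10^-10 m
1.069×10^-10 m × (1 nm / 1.000×10^-9 m) = 0.1069 nm

0.107 nm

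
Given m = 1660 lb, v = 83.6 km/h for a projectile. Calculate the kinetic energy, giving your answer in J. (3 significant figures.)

2.03×10^5 J

KE is given directly by: KE = ½mv².
m = 1660 lb = 753.0 kg; v = 83.6 km/h = 23.22 m/s.
KE = 2.030×10^5 J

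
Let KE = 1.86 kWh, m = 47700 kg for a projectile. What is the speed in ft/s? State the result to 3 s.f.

Rearranging KE = ½mv² for v: v = √(2·KE/m).
KE = 1.86 kWh = 6.696×10^6 J; m = 47700 kg.
v = 16.76 m/s
16.76 m/s × (1 ft/s / 0.3048 m/s) = 54.97 ft/s

55.0 ft/s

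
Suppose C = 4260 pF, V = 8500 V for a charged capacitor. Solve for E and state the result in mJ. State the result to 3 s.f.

154 mJ

E is given directly by: E = ½CV².
C = 4260 pF = 4.260×10^-9 F; V = 8500 V.
E = 0.1539 J  (the unit combination reduces to kg·m²/s² = J)
0.1539 J × (1 mJ / 0.001000 J) = 153.9 mJ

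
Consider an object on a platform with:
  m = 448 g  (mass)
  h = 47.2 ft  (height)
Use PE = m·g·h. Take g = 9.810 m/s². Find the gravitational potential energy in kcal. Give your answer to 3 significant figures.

0.0151 kcal

PE is given directly by: PE = mgh.
m = 448 g = 0.4480 kg; h = 47.2 ft = 14.39 m; g = 9.810 m/s².
PE = 63.23 J  (the unit combination reduces to kg·m²/s² = J)
63.23 J × (1 kcal / 4184 J) = 0.01511 kcal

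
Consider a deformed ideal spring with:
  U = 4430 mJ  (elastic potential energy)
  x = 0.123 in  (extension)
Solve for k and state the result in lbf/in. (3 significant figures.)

Rearranging: k = 2U/x².
U = 4430 mJ = 4.430 J; x = 0.123 in = 0.003124 m.
k = 9.077×10^5 N/m
9.077×10^5 N/m × (1 lbf/in / 175.1 N/m) = 5183 lbf/in

5180 lbf/in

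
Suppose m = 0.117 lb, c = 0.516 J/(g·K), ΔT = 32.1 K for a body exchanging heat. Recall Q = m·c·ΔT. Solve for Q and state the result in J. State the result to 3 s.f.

Q is given directly by: Q = mcΔT.
m = 0.117 lb = 0.05307 kg; c = 0.516 J/(g·K) = 516.0 J/(kg·K); ΔT = 32.1 K.
Q = 879.0 J

879 J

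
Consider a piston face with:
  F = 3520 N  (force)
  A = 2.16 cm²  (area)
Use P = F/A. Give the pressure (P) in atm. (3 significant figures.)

161 atm

P is given directly by: P = F/A.
F = 3520 N; A = 2.16 cm² = 2.160×10^-4 m².
P = 1.630×10^7 Pa
1.630×10^7 Pa × (1 atm / 1.013×10^5 Pa) = 160.8 atm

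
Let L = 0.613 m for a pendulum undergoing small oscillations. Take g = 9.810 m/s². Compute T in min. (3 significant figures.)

0.0262 min

Directly: T = 2π√(L/g).
L = 0.613 m; g = 9.810 m/s².
T = 1.571 s
1.571 s × (1 min / 60.00 s) = 0.02618 min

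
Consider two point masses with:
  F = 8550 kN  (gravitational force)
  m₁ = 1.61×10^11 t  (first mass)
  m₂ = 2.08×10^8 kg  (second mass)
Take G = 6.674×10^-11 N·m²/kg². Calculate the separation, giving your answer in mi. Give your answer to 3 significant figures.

From Newton's law of gravitation: r = √(G·m₁m₂/F).
F = 8550 kN = 8.550×10^6 N; m₁ = 1.61×10^11 t = 1.610×10^14 kg; m₂ = 2.08×10^8 kg; G = 6.674×10^-11 N·m²/kg².
r = 511.3 m
511.3 m × (1 mi / 1609 m) = 0.3177 mi

0.318 mi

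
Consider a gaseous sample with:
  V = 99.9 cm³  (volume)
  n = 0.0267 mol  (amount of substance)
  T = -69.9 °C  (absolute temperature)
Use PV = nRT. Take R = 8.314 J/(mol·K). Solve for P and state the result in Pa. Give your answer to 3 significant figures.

4.52×10^5 Pa

From the ideal-gas law: P = nRT/V.
V = 99.9 cm³ = 9.990×10^-5 m³; n = 0.0267 mol; T = -69.9 °C = 203.2 K; R = 8.314 J/(mol·K).
P = 4.516×10^5 Pa  (the unit combination reduces to kg/(m·s²) = Pa)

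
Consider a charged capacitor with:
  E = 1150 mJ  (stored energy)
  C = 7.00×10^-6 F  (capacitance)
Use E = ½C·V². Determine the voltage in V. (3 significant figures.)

Solving E = ½C·V² for V: V = √(2E/C).
E = 1150 mJ = 1.150 J; C = 7.00×10^-6 F.
V = 573.2 V

573 V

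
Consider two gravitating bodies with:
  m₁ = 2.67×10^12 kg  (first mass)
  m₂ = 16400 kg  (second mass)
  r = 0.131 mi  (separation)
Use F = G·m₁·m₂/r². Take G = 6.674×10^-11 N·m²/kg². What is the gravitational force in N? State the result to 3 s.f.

F is given directly by: F = Gm₁m₂/r².
m₁ = 2.67×10^12 kg; m₂ = 16400 kg; r = 0.131 mi = 210.8 m; G = 6.674×10^-11 N·m²/kg².
F = 65.75 N  (the unit combination reduces to kg·m/s² = N)

65.8 N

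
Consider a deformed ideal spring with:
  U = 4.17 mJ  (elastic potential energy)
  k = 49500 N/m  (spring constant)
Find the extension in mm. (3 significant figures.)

0.410 mm

Rearranging: x = √(2U/k).
U = 4.17 mJ = 0.004170 J; k = 49500 N/m.
x = 4.105×10^-4 m
4.105×10^-4 m × (1 mm / 0.001000 m) = 0.4105 mm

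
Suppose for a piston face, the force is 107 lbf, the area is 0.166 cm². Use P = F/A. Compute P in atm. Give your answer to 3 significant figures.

Directly: P = F/A.
F = 107 lbf = 476.0 N; A = 0.166 cm² = 1.660×10^-5 m².
P = 2.867×10^7 Pa
2.867×10^7 Pa × (1 atm / 1.013×10^5 Pa) = 283.0 atm

283 atm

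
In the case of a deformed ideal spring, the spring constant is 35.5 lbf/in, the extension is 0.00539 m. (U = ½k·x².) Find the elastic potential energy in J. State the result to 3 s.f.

0.0903 J

Directly: U = ½kx².
k = 35.5 lbf/in = 6217 N/m; x = 0.00539 m.
U = 0.09031 J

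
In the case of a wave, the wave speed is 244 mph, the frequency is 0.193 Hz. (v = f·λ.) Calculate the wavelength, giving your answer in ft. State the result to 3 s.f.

1850 ft

Rearranging: λ = v/f.
v = 244 mph = 109.1 m/s; f = 0.193 Hz.
λ = 565.2 m
565.2 m × (1 ft / 0.3048 m) = 1854 ft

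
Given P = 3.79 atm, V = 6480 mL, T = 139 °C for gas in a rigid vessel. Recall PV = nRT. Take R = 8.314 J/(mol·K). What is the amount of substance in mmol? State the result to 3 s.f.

From the ideal-gas law: n = PV/(RT).
P = 3.79 atm = 3.840×10^5 Pa; V = 6480 mL = 0.006480 m³; T = 139 °C = 412.1 K; R = 8.314 J/(mol·K).
n = 0.7262 mol
0.7262 mol × (1 mmol / 0.001000 mol) = 726.2 mmol

726 mmol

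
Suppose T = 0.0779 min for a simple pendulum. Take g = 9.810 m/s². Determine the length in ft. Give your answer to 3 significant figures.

Rearranging T = 2π√(L/g) for L: L = g·(T/2π)².
T = 0.0779 min = 4.674 s; g = 9.810 m/s².
L = 5.429 m
5.429 m × (1 ft / 0.3048 m) = 17.81 ft

17.8 ft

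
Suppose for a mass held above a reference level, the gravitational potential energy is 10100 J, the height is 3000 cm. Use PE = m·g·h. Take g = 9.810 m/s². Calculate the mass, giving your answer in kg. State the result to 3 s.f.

Rearranging PE = m·g·h for m: m = PE/(g·h).
PE = 10100 J; h = 3000 cm = 30.00 m; g = 9.810 m/s².
m = 34.32 kg

34.3 kg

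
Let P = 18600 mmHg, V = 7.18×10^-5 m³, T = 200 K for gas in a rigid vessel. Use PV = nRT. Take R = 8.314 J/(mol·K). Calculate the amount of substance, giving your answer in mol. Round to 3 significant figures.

Rearranging PV = nRT for n: n = PV/(RT).
P = 18600 mmHg = 2.480×10^6 Pa; V = 7.18×10^-5 m³; T = 200 K; R = 8.314 J/(mol·K).
n = 0.1071 mol

0.107 mol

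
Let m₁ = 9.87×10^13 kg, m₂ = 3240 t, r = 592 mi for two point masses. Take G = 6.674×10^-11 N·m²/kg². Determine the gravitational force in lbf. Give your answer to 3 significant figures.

0.00529 lbf

F is given directly by: F = Gm₁m₂/r².
m₁ = 9.87×10^13 kg; m₂ = 3240 t = 3.240×10^6 kg; r = 592 mi = 9.527×10^5 m; G = 6.674×10^-11 N·m²/kg².
F = 0.02351 N
0.02351 N × (1 lbf / 4.448 N) = 0.005286 lbf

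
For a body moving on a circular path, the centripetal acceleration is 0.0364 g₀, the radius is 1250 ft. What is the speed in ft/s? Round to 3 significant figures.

38.3 ft/s

Rearranging a = v²/r for v: v = √(a·r).
a = 0.0364 g₀ = 0.3570 m/s²; r = 1250 ft = 381.0 m.
v = 11.66 m/s
11.66 m/s × (1 ft/s / 0.3048 m/s) = 38.26 ft/s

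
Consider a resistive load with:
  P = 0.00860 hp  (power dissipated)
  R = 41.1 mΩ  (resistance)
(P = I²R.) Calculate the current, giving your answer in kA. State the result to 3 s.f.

Solving P = I²R for I: I = √(P/R).
P = 0.00860 hp = 6.413 W; R = 41.1 mΩ = 0.04110 Ω.
I = 12.49 A
12.49 A × (1 kA / 1000 A) = 0.01249 kA

0.0125 kA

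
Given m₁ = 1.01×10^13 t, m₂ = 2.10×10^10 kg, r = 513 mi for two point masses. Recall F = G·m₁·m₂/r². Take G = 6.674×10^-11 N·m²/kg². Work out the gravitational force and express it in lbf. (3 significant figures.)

4670 lbf

From Newton's law of gravitation: F = Gm₁m₂/r².
m₁ = 1.01×10^13 t = 1.010×10^16 kg; m₂ = 2.10×10^10 kg; r = 513 mi = 8.256×10^5 m; G = 6.674×10^-11 N·m²/kg².
F = 20768 N
20768 N × (1 lbf / 4.448 N) = 4669 lbf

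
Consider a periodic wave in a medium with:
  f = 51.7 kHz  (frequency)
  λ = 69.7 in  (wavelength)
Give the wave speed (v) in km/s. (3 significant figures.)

91.5 km/s

v is given directly by: v = fλ.
f = 51.7 kHz = 51700 Hz; λ = 69.7 in = 1.770 m.
v = 91529 m/s
91529 m/s × (1 km/s / 1000 m/s) = 91.53 km/s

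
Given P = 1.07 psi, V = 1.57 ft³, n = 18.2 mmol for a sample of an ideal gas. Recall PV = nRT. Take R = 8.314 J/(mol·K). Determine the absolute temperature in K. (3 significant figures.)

2170 K

From the ideal-gas law: T = PV/(nR).
P = 1.07 psi = 7377 Pa; V = 1.57 ft³ = 0.04446 m³; n = 18.2 mmol = 0.01820 mol; R = 8.314 J/(mol·K).
T = 2168 K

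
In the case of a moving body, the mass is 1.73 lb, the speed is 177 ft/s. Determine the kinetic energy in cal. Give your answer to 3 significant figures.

KE is given directly by: KE = ½mv².
m = 1.73 lb = 0.7847 kg; v = 177 ft/s = 53.95 m/s.
KE = 1142 J  (the unit combination reduces to kg·m²/s² = J)
1142 J × (1 cal / 4.184 J) = 272.9 cal

273 cal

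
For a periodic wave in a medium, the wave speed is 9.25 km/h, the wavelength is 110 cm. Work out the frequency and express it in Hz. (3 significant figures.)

2.34 Hz

Rearranging v = f·λ for f: f = v/λ.
v = 9.25 km/h = 2.569 m/s; λ = 110 cm = 1.100 m.
f = 2.336 Hz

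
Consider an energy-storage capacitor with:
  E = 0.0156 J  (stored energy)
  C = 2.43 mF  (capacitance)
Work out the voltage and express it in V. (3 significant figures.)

3.58 V

Solving E = ½C·V² for V: V = √(2E/C).
E = 0.0156 J; C = 2.43 mF = 0.002430 F.
V = 3.583 V  (the unit combination reduces to kg·m²/(A·s³) = V)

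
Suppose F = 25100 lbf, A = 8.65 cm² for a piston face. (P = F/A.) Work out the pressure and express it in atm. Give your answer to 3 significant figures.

1270 atm

P is given directly by: P = F/A.
F = 25100 lbf = 1.117×10^5 N; A = 8.65 cm² = 8.650×10^-4 m².
P = 1.291×10^8 Pa  (the unit combination reduces to kg/(m·s²) = Pa)
1.291×10^8 Pa × (1 atm / 1.013×10^5 Pa) = 1274 atm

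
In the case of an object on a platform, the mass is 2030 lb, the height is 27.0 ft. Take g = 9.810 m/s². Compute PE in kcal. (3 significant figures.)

17.8 kcal

Directly: PE = mgh.
m = 2030 lb = 920.8 kg; h = 27.0 ft = 8.230 m; g = 9.810 m/s².
PE = 74338 J
74338 J × (1 kcal / 4184 J) = 17.77 kcal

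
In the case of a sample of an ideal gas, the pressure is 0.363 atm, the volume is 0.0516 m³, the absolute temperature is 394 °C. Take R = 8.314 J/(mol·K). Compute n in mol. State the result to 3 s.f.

0.342 mol

From the ideal-gas law: n = PV/(RT).
P = 0.363 atm = 36781 Pa; V = 0.0516 m³; T = 394 °C = 667.1 K; R = 8.314 J/(mol·K).
n = 0.3422 mol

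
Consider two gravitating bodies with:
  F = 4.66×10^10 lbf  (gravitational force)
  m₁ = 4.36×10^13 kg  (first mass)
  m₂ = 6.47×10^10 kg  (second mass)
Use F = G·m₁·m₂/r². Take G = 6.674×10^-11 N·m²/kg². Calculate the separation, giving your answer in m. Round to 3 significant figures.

30.1 m

From Newton's law of gravitation: r = √(G·m₁m₂/F).
F = 4.66×10^10 lbf = 2.073×10^11 N; m₁ = 4.36×10^13 kg; m₂ = 6.47×10^10 kg; G = 6.674×10^-11 N·m²/kg².
r = 30.14 m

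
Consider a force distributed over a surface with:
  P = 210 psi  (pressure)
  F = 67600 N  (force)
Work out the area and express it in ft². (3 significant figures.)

Rearranging: A = F/P.
P = 210 psi = 1.448×10^6 Pa; F = 67600 N.
A = 0.04669 m²
0.04669 m² × (1 ft² / 0.09290 m²) = 0.5025 ft²

0.503 ft²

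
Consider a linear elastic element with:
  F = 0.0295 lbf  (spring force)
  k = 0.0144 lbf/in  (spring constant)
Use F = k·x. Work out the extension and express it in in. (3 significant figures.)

2.05 in

Rearranging F = k·x for x: x = F/k.
F = 0.0295 lbf = 0.1312 N; k = 0.0144 lbf/in = 2.522 N/m.
x = 0.05203 m
0.05203 m × (1 in / 0.02540 m) = 2.049 in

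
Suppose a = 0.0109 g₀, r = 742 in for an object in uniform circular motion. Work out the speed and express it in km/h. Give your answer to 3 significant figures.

5.11 km/h

Rearranging a = v²/r for v: v = √(a·r).
a = 0.0109 g₀ = 0.1069 m/s²; r = 742 in = 18.85 m.
v = 1.419 m/s
1.419 m/s × (1 km/h / 0.2778 m/s) = 5.110 km/h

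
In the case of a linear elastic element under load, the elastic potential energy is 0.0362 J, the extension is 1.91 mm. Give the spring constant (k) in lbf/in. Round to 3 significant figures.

113 lbf/in

Solving U = ½k·x² for k: k = 2U/x².
U = 0.0362 J; x = 1.91 mm = 0.001910 m.
k = 19846 N/m
19846 N/m × (1 lbf/in / 175.1 N/m) = 113.3 lbf/in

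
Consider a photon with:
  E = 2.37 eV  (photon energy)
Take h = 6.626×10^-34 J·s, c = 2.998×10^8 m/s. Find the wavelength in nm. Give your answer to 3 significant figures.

523 nm

Solving E = h·c/λ for λ: λ = hc/E.
E = 2.37 eV = 3.797×10^-19 J; h = 6.626×10^-34 J·s; c = 2.998×10^8 m/s.
λ = 5.231×10^-7 m
5.231×10^-7 m × (1 nm / 1.000×10^-9 m) = 523.1 nm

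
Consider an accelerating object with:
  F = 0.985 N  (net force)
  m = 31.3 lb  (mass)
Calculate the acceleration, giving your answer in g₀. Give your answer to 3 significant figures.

From Newton's second law: a = F/m.
F = 0.985 N; m = 31.3 lb = 14.20 kg.
a = 0.06938 m/s²
0.06938 m/s² × (1 g₀ / 9.807 m/s²) = 0.007075 g₀

0.00707 g₀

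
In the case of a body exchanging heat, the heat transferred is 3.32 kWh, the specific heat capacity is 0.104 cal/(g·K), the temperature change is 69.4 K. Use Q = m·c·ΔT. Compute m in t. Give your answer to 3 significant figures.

0.396 t

Solving Q = m·c·ΔT for m: m = Q/(c·ΔT).
Q = 3.32 kWh = 1.195×10^7 J; c = 0.104 cal/(g·K) = 435.1 J/(kg·K); ΔT = 69.4 K.
m = 395.8 kg
395.8 kg × (1 t / 1000 kg) = 0.3958 t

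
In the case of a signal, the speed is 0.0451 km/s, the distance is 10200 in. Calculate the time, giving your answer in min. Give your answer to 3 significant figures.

0.0957 min

Solving v = d/t for t: t = d/v.
v = 0.0451 km/s = 45.10 m/s; d = 10200 in = 259.1 m.
t = 5.745 s
5.745 s × (1 min / 60.00 s) = 0.09574 min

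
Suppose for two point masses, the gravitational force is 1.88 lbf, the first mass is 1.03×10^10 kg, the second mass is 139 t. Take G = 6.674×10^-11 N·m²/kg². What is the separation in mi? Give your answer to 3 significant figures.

From Newton's law of gravitation: r = √(G·m₁m₂/F).
F = 1.88 lbf = 8.363 N; m₁ = 1.03×10^10 kg; m₂ = 139 t = 1.390×10^5 kg; G = 6.674×10^-11 N·m²/kg².
r = 106.9 m
106.9 m × (1 mi / 1609 m) = 0.06642 mi

0.0664 mi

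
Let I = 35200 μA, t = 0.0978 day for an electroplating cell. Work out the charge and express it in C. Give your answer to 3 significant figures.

q is given directly by: q = It.
I = 35200 μA = 0.03520 A; t = 0.0978 day = 8450 s.
q = 297.4 C

297 C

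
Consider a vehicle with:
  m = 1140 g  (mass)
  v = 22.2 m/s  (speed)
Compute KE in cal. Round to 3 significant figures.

KE is given directly by: KE = ½mv².
m = 1140 g = 1.140 kg; v = 22.2 m/s.
KE = 280.9 J
280.9 J × (1 cal / 4.184 J) = 67.14 cal

67.1 cal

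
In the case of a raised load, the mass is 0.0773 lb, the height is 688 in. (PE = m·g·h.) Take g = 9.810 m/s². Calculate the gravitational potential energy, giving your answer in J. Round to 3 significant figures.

PE is given directly by: PE = mgh.
m = 0.0773 lb = 0.03506 kg; h = 688 in = 17.48 m; g = 9.810 m/s².
PE = 6.011 J

6.01 J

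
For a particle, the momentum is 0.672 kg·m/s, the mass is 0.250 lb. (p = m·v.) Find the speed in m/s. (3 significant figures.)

5.93 m/s

Rearranging: v = p/m.
p = 0.672 kg·m/s; m = 0.250 lb = 0.1134 kg.
v = 5.926 m/s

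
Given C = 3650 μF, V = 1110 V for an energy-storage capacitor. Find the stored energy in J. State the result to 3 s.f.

Directly: E = ½CV².
C = 3650 μF = 0.003650 F; V = 1110 V.
E = 2249 J  (the unit combination reduces to kg·m²/s² = J)

2250 J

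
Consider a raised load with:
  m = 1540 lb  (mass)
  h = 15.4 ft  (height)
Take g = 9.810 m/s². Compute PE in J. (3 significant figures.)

PE is given directly by: PE = mgh.
m = 1540 lb = 698.5 kg; h = 15.4 ft = 4.694 m; g = 9.810 m/s².
PE = 32166 J

32200 J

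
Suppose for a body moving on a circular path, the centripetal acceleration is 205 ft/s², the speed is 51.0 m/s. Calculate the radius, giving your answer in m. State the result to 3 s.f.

41.6 m

Solving a = v²/r for r: r = v²/a.
a = 205 ft/s² = 62.48 m/s²; v = 51.0 m/s.
r = 41.63 m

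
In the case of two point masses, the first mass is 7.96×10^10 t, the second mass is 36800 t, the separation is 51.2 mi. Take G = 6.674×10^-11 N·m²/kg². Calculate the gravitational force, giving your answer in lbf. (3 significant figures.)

Directly: F = Gm₁m₂/r².
m₁ = 7.96×10^10 t = 7.960×10^13 kg; m₂ = 36800 t = 3.680×10^7 kg; r = 51.2 mi = 82398 m; G = 6.674×10^-11 N·m²/kg².
F = 28.79 N
28.79 N × (1 lbf / 4.448 N) = 6.473 lbf

6.47 lbf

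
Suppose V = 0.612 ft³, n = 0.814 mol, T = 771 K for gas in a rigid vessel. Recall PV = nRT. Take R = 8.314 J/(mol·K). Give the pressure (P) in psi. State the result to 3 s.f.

From the ideal-gas law: P = nRT/V.
V = 0.612 ft³ = 0.01733 m³; n = 0.814 mol; T = 771 K; R = 8.314 J/(mol·K).
P = 3.011×10^5 Pa
3.011×10^5 Pa × (1 psi / 6895 Pa) = 43.67 psi

43.7 psi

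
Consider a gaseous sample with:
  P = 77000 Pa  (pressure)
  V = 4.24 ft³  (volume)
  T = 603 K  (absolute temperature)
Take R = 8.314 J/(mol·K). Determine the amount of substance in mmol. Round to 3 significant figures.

1840 mmol

Rearranging PV = nRT for n: n = PV/(RT).
P = 77000 Pa; V = 4.24 ft³ = 0.1201 m³; T = 603 K; R = 8.314 J/(mol·K).
n = 1.844 mol
1.844 mol × (1 mmol / 0.001000 mol) = 1844 mmol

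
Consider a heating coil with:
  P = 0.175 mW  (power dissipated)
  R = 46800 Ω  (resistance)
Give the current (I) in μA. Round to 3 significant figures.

Rearranging: I = √(P/R).
P = 0.175 mW = 1.750×10^-4 W; R = 46800 Ω.
I = 6.115×10^-5 A
6.115×10^-5 A × (1 μA / 1.000×10^-6 A) = 61.15 μA

61.1 μA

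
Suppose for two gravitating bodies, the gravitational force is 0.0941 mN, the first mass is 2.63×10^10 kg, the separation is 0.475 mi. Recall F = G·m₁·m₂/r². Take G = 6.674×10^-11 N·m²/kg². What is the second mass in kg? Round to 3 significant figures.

31.3 kg

From Newton's law of gravitation: m₂ = F·r²/(G·m₁).
F = 0.0941 mN = 9.410×10^-5 N; m₁ = 2.63×10^10 kg; r = 0.475 mi = 764.4 m; G = 6.674×10^-11 N·m²/kg².
m₂ = 31.33 kg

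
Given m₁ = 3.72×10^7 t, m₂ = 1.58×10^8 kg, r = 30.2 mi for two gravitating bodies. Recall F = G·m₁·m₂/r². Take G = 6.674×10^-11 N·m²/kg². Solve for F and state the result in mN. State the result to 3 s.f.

166 mN

F is given directly by: F = Gm₁m₂/r².
m₁ = 3.72×10^7 t = 3.720×10^10 kg; m₂ = 1.58×10^8 kg; r = 30.2 mi = 48602 m; G = 6.674×10^-11 N·m²/kg².
F = 0.1661 N  (the unit combination reduces to kg·m/s² = N)
0.1661 N × (1 mN / 0.001000 N) = 166.1 mN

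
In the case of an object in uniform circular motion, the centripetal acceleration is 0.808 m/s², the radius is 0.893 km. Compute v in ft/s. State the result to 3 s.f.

88.1 ft/s

Rearranging a = v²/r for v: v = √(a·r).
a = 0.808 m/s²; r = 0.893 km = 893.0 m.
v = 26.86 m/s
26.86 m/s × (1 ft/s / 0.3048 m/s) = 88.13 ft/s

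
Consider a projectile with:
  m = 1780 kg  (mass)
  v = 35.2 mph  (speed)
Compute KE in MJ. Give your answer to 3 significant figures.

0.220 MJ

Directly: KE = ½mv².
m = 1780 kg; v = 35.2 mph = 15.74 m/s.
KE = 2.204×10^5 J
2.204×10^5 J × (1 MJ / 1.000×10^6 J) = 0.2204 MJ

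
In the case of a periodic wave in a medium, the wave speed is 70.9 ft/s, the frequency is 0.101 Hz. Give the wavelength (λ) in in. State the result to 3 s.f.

8420 in

Rearranging: λ = v/f.
v = 70.9 ft/s = 21.61 m/s; f = 0.101 Hz.
λ = 214.0 m
214.0 m × (1 in / 0.02540 m) = 8424 in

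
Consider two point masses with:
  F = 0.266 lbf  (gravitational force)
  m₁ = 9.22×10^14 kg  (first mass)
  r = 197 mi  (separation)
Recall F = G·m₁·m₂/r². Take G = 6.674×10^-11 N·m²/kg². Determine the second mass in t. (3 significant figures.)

From Newton's law of gravitation: m₂ = F·r²/(G·m₁).
F = 0.266 lbf = 1.183 N; m₁ = 9.22×10^14 kg; r = 197 mi = 3.170×10^5 m; G = 6.674×10^-11 N·m²/kg².
m₂ = 1.933×10^6 kg
1.933×10^6 kg × (1 t / 1000 kg) = 1933 t

1930 t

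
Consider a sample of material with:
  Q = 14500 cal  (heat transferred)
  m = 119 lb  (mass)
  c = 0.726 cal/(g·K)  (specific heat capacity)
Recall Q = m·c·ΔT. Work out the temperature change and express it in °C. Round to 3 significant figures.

Rearranging Q = m·c·ΔT for ΔT: ΔT = Q/(m·c).
Q = 14500 cal = 60668 J; m = 119 lb = 53.98 kg; c = 0.726 cal/(g·K) = 3038 J/(kg·K).
ΔT = 0.3700 K
Since 1 °C = 1 K, 0.3700 °C.

0.370 °C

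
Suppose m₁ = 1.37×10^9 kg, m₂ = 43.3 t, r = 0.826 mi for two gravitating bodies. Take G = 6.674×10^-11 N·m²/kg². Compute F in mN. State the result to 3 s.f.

2.24 mN

Directly: F = Gm₁m₂/r².
m₁ = 1.37×10^9 kg; m₂ = 43.3 t = 43300 kg; r = 0.826 mi = 1329 m; G = 6.674×10^-11 N·m²/kg².
F = 0.002240 N  (the unit combination reduces to kg·m/s² = N)
0.002240 N × (1 mN / 0.001000 N) = 2.240 mN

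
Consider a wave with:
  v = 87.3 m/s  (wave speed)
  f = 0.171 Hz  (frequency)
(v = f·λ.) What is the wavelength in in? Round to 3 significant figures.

20100 in

Rearranging v = f·λ for λ: λ = v/f.
v = 87.3 m/s; f = 0.171 Hz.
λ = 510.5 m
510.5 m × (1 in / 0.02540 m) = 20099 in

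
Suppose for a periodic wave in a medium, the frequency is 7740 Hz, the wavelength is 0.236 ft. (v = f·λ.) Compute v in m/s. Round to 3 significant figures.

557 m/s

v is given directly by: v = fλ.
f = 7740 Hz; λ = 0.236 ft = 0.07193 m.
v = 556.8 m/s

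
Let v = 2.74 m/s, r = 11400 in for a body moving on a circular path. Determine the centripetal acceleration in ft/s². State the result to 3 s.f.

a is given directly by: a = v²/r.
v = 2.74 m/s; r = 11400 in = 289.6 m.
a = 0.02593 m/s²
0.02593 m/s² × (1 ft/s² / 0.3048 m/s²) = 0.08506 ft/s²

0.0851 ft/s²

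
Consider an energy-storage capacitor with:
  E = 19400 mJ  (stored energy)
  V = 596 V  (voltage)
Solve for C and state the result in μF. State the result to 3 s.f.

Rearranging E = ½C·V² for C: C = 2E/V².
E = 19400 mJ = 19.40 J; V = 596 V.
C = 1.092×10^-4 F
1.092×10^-4 F × (1 μF / 1.000×10^-6 F) = 109.2 μF

109 μF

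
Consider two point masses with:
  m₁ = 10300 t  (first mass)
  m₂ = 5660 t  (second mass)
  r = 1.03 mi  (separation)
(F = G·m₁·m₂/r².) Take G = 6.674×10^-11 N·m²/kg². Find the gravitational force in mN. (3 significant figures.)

1.42 mN

From Newton's law of gravitation: F = Gm₁m₂/r².
m₁ = 10300 t = 1.030×10^7 kg; m₂ = 5660 t = 5.660×10^6 kg; r = 1.03 mi = 1658 m; G = 6.674×10^-11 N·m²/kg².
F = 0.001416 N  (the unit combination reduces to kg·m/s² = N)
0.001416 N × (1 mN / 0.001000 N) = 1.416 mN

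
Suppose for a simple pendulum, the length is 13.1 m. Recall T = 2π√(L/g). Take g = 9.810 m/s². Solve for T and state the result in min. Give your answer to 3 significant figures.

0.121 min

T is given directly by: T = 2π√(L/g).
L = 13.1 m; g = 9.810 m/s².
T = 7.261 s
7.261 s × (1 min / 60.00 s) = 0.1210 min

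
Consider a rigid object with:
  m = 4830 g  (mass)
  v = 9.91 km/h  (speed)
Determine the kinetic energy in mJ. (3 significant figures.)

18300 mJ

KE is given directly by: KE = ½mv².
m = 4830 g = 4.830 kg; v = 9.91 km/h = 2.753 m/s.
KE = 18.30 J
18.30 J × (1 mJ / 0.001000 J) = 18300 mJ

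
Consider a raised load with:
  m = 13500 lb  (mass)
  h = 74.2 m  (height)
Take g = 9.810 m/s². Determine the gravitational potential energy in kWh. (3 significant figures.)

1.24 kWh

Directly: PE = mgh.
m = 13500 lb = 6123 kg; h = 74.2 m; g = 9.810 m/s².
PE = 4.457×10^6 J
4.457×10^6 J × (1 kWh / 3.600×10^6 J) = 1.238 kWh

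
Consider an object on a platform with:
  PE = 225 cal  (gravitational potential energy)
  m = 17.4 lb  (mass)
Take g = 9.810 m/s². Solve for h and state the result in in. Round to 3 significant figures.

Rearranging: h = PE/(m·g).
PE = 225 cal = 941.4 J; m = 17.4 lb = 7.893 kg; g = 9.810 m/s².
h = 12.16 m
12.16 m × (1 in / 0.02540 m) = 478.7 in

479 in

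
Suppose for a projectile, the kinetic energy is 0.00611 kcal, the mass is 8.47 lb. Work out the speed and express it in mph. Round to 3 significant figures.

Solving KE = ½mv² for v: v = √(2·KE/m).
KE = 0.00611 kcal = 25.56 J; m = 8.47 lb = 3.842 kg.
v = 3.648 m/s
3.648 m/s × (1 mph / 0.4470 m/s) = 8.160 mph

8.16 mph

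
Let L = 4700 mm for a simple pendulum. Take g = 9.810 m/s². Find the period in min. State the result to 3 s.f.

0.0725 min

Directly: T = 2π√(L/g).
L = 4700 mm = 4.700 m; g = 9.810 m/s².
T = 4.349 s
4.349 s × (1 min / 60.00 s) = 0.07248 min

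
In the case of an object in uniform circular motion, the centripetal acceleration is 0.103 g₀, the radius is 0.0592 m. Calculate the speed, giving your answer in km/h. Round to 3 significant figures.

Solving a = v²/r for v: v = √(a·r).
a = 0.103 g₀ = 1.010 m/s²; r = 0.0592 m.
v = 0.2445 m/s
0.2445 m/s × (1 km/h / 0.2778 m/s) = 0.8803 km/h

0.880 km/h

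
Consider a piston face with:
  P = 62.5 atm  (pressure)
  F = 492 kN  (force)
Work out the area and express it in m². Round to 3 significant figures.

0.0777 m²

Solving P = F/A for A: A = F/P.
P = 62.5 atm = 6.333×10^6 Pa; F = 492 kN = 4.920×10^5 N.
A = 0.07769 m²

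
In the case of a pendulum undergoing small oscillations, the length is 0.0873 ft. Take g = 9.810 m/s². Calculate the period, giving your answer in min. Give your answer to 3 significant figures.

Directly: T = 2π√(L/g).
L = 0.0873 ft = 0.02661 m; g = 9.810 m/s².
T = 0.3272 s
0.3272 s × (1 min / 60.00 s) = 0.005454 min

0.00545 min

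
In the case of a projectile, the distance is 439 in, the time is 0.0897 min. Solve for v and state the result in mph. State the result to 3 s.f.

v is given directly by: v = d/t.
d = 439 in = 11.15 m; t = 0.0897 min = 5.382 s.
v = 2.072 m/s
2.072 m/s × (1 mph / 0.4470 m/s) = 4.635 mph

4.63 mph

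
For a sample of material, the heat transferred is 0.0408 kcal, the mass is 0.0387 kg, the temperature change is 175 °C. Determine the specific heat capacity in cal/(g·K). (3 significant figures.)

Rearranging: c = Q/(m·ΔT).
Q = 0.0408 kcal = 170.7 J; m = 0.0387 kg; ΔT = 175 °C = 175.0 K.
c = 25.21 J/(kg·K)
25.21 J/(kg·K) × (1 cal/(g·K) / 4184 J/(kg·K)) = 0.006024 cal/(g·K)

0.00602 cal/(g·K)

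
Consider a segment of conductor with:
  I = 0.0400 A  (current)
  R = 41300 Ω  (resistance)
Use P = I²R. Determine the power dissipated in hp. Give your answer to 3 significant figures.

P is given directly by: P = I²R.
I = 0.0400 A; R = 41300 Ω.
P = 66.08 W
66.08 W × (1 hp / 745.7 W) = 0.08861 hp

0.0886 hp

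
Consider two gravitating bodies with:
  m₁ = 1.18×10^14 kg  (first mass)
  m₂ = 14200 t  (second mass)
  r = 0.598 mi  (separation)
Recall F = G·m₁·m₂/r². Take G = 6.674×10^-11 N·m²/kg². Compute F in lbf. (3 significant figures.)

Directly: F = Gm₁m₂/r².
m₁ = 1.18×10^14 kg; m₂ = 14200 t = 1.420×10^7 kg; r = 0.598 mi = 962.4 m; G = 6.674×10^-11 N·m²/kg².
F = 1.207×10^5 N  (the unit combination reduces to kg·m/s² = N)
1.207×10^5 N × (1 lbf / 4.448 N) = 27144 lbf

27100 lbf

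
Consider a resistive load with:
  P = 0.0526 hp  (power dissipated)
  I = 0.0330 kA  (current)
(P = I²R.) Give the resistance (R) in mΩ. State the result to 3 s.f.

36.0 mΩ

Rearranging: R = P/I².
P = 0.0526 hp = 39.22 W; I = 0.0330 kA = 33.00 A.
R = 0.03602 Ω
0.03602 Ω × (1 mΩ / 0.001000 Ω) = 36.02 mΩ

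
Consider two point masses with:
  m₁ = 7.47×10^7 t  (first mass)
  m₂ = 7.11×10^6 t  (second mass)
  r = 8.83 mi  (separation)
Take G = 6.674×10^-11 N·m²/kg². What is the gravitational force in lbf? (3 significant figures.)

From Newton's law of gravitation: F = Gm₁m₂/r².
m₁ = 7.47×10^7 t = 7.470×10^10 kg; m₂ = 7.11×10^6 t = 7.110×10^9 kg; r = 8.83 mi = 14211 m; G = 6.674×10^-11 N·m²/kg².
F = 175.5 N
175.5 N × (1 lbf / 4.448 N) = 39.46 lbf

39.5 lbf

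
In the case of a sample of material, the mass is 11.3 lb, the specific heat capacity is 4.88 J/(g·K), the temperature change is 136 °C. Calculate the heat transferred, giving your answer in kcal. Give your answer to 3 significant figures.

813 kcal

Directly: Q = mcΔT.
m = 11.3 lb = 5.126 kg; c = 4.88 J/(g·K) = 4880 J/(kg·K); ΔT = 136 °C = 136.0 K.
Q = 3.402×10^6 J
3.402×10^6 J × (1 kcal / 4184 J) = 813.0 kcal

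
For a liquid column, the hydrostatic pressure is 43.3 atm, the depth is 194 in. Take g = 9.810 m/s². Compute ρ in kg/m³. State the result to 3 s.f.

90800 kg/m³

Rearranging: ρ = P/(g·h).
P = 43.3 atm = 4.387×10^6 Pa; h = 194 in = 4.928 m; g = 9.810 m/s².
ρ = 90761 kg/m³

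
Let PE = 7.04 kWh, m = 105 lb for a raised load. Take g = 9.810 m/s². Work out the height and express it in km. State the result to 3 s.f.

Rearranging: h = PE/(m·g).
PE = 7.04 kWh = 2.534×10^7 J; m = 105 lb = 47.63 kg; g = 9.810 m/s².
h = 54244 m
54244 m × (1 km / 1000 m) = 54.24 km

54.2 km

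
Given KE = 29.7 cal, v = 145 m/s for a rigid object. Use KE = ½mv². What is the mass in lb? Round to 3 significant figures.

Rearranging KE = ½mv² for m: m = 2·KE/v².
KE = 29.7 cal = 124.3 J; v = 145 m/s.
m = 0.01182 kg
0.01182 kg × (1 lb / 0.4536 kg) = 0.02606 lb

0.0261 lb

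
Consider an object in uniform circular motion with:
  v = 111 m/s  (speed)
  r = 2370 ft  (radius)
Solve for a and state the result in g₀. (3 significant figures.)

1.74 g₀

a is given directly by: a = v²/r.
v = 111 m/s; r = 2370 ft = 722.4 m.
a = 17.06 m/s²
17.06 m/s² × (1 g₀ / 9.807 m/s²) = 1.739 g₀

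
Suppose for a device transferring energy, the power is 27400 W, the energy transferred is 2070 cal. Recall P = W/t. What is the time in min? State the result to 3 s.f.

Rearranging: t = W/P.
P = 27400 W; W = 2070 cal = 8661 J.
t = 0.3161 s
0.3161 s × (1 min / 60.00 s) = 0.005268 min

0.00527 min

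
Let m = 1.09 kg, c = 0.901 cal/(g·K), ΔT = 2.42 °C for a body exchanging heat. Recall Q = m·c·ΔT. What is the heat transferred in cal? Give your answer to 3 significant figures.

2380 cal

Q is given directly by: Q = mcΔT.
m = 1.09 kg; c = 0.901 cal/(g·K) = 3770 J/(kg·K); ΔT = 2.42 °C = 2.420 K.
Q = 9944 J
9944 J × (1 cal / 4.184 J) = 2377 cal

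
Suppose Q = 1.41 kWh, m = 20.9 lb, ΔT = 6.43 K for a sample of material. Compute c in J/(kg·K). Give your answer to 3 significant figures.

83300 J/(kg·K)

Solving Q = m·c·ΔT for c: c = Q/(m·ΔT).
Q = 1.41 kWh = 5.076×10^6 J; m = 20.9 lb = 9.480 kg; ΔT = 6.43 K.
c = 83272 J/(kg·K)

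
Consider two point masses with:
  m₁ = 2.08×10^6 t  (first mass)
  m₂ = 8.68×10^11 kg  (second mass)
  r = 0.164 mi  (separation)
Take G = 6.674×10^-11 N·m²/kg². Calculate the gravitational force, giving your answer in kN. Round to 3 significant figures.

1730 kN

From Newton's law of gravitation: F = Gm₁m₂/r².
m₁ = 2.08×10^6 t = 2.080×10^9 kg; m₂ = 8.68×10^11 kg; r = 0.164 mi = 263.9 m; G = 6.674×10^-11 N·m²/kg².
F = 1.730×10^6 N  (the unit combination reduces to kg·m/s² = N)
1.730×10^6 N × (1 kN / 1000 N) = 1730 kN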